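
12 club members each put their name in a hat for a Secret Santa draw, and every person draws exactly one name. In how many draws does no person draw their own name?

176214841

Recurrence: !12 = 12·!11 + (-1)^12.
!12 = 12·14684570 + 1 = 176214841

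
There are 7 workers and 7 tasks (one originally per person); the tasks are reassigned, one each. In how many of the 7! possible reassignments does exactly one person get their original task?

Choose which one of the 7 is fixed: C(7,1) = 7.
The other 6 form a derangement: !6 = 265.
Total: 7 × 265 = 1855.

1855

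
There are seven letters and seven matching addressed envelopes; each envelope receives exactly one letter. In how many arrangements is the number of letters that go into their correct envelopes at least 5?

Sum C(7,i)·!(7-i) for i = 5..7:
  i=5: C(7,5)·!2 = 21·1 = 21
  i=6: C(7,6)·!1 = 7·0 = 0
  i=7: C(7,7)·!0 = 1·1 = 1
Total = 22.

22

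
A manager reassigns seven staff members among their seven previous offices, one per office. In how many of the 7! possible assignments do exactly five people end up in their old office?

21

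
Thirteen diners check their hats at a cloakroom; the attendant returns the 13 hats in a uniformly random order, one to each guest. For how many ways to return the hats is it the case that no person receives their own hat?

!13 = 13! · Σ_{k=0}^{13} (-1)^k/k!
= 13! - 13!/1! + 13!/2! - 13!/3! + 13!/4! - 13!/5! + 13!/6! - 13!/7! + 13!/8! - 13!/9! + 13!/10! - 13!/11! + 13!/12! - 13!/13!
= 6227020800 - 6227020800 + 3113510400 - 1037836800 + 259459200 - 51891840 + 8648640 - 1235520 + 154440 - 17160 + 1716 - 156 + 13 - 1
= 2290792932

2290792932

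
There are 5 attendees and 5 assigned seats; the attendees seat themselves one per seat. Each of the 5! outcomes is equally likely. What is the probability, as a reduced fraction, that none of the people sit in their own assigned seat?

11/30

Favorable outcomes: !5 = 44.
Total outcomes: 5! = 120.
Probability = 44/120 = 11/30.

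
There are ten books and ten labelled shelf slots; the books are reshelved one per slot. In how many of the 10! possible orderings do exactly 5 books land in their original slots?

11088

Choose which 5 of the 10 are fixed: C(10,5) = 252.
The other 5 form a derangement: !5 = 44.
Total: 252 × 44 = 11088.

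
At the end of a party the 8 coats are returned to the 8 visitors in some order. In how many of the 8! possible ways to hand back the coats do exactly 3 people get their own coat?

2464

Pick the 3 fixed positions: C(8,3) = 56 ways.
The remaining 5 must be deranged: !5 = 44.
Total: 56 × 44 = 2464.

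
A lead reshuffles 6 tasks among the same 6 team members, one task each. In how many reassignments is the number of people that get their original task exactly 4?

15

Choose which 4 of the 6 are fixed: C(6,4) = 15.
The remaining 2 must be deranged: !2 = 1.
Total: 15 × 1 = 15.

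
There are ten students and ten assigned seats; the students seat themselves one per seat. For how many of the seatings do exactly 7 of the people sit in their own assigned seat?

Pick the 7 fixed positions: C(10,7) = 120 ways.
The other 3 form a derangement: !3 = 2.
Total: 120 × 2 = 240.

240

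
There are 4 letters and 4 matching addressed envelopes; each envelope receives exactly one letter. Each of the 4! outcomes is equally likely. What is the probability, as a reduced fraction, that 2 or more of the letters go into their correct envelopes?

7/24

Favorable outcomes: Σ_{i≥2} C(4,i)·!(4-i) = 6·1 + 4·0 + 1·1 = 7.
Total outcomes: 4! = 24.
Probability = 7/24 = 7/24.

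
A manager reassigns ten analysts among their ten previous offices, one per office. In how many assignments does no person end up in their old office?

1334961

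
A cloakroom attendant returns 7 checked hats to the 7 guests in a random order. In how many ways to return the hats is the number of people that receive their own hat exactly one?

1855

Choose which one of the 7 is fixed: C(7,1) = 7.
The remaining 6 must be deranged: !6 = 265.
Total: 7 × 265 = 1855.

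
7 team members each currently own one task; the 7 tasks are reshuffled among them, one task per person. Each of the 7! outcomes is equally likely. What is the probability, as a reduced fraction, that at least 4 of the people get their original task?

23/1260

Favorable outcomes: Σ_{i≥4} C(7,i)·!(7-i) = 35·2 + 21·1 + 7·0 + 1·1 = 92.
Total outcomes: 7! = 5040.
Probability = 92/5040 = 23/1260.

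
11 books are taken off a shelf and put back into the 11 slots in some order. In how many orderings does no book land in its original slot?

!11 is the nearest integer to 11!/e.
11! = 39916800, and 39916800/e ≈ 14684570.08, so !11 = 14684570.

14684570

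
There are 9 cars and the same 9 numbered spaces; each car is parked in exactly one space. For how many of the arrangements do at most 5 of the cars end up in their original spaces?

362675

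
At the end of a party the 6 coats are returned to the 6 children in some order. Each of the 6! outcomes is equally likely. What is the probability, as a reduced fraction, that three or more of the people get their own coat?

Favorable outcomes: Σ_{i≥3} C(6,i)·!(6-i) = 20·2 + 15·1 + 6·0 + 1·1 = 56.
Total outcomes: 6! = 720.
Probability = 56/720 = 7/90.

7/90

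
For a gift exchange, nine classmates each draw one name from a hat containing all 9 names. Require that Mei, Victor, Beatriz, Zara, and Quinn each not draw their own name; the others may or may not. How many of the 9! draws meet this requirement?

205056

Let A_j be the event that the j-th constrained one is fixed. By inclusion-exclusion over the 5 events:
Σ_{j=0}^{5} (-1)^j C(5,j)(9-j)!
= C(5,0)·9! - C(5,1)·8! + C(5,2)·7! - C(5,3)·6! + C(5,4)·5! - C(5,5)·4!
= 362880 - 201600 + 50400 - 7200 + 600 - 24
= 205056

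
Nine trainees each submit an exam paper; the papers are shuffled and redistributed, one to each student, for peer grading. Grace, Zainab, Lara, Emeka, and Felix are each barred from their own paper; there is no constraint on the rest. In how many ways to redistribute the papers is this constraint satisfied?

205056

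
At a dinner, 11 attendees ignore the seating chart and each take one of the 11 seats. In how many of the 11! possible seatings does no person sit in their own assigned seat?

Use !n = (n-1)(!(n-1) + !(n-2)).
!11 = 10·(1334961 + 133496) = 10·1468457 = 14684570

14684570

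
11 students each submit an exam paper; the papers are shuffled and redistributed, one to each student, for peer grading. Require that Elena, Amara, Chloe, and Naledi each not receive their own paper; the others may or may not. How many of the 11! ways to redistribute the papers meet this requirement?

27422640

Let A_j be the event that the j-th constrained one is fixed. By inclusion-exclusion over the 4 events:
Σ_{j=0}^{4} (-1)^j C(4,j)(11-j)!
= C(4,0)·11! - C(4,1)·10! + C(4,2)·9! - C(4,3)·8! + C(4,4)·7!
= 39916800 - 14515200 + 2177280 - 161280 + 5040
= 27422640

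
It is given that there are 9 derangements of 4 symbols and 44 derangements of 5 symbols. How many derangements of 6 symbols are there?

!6 = (6-1)·(!5 + !4) = 5·(44 + 9) = 5·53 = 265.

265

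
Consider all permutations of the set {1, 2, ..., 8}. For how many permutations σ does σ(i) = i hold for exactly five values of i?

112

Choose which 5 of the 8 are fixed: C(8,5) = 56.
The remaining 3 must be deranged: !3 = 2.
Total: 56 × 2 = 112.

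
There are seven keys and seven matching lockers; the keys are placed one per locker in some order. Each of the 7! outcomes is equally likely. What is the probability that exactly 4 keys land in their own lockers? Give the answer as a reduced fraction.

Favorable outcomes: C(7,4)·!3 = 35·2 = 70.
Total outcomes: 7! = 5040.
Probability = 70/5040 = 1/72.

1/72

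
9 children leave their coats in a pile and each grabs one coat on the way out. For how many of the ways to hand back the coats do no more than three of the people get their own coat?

Sum C(9,i)·!(9-i) for i = 0..3:
  i=0: C(9,0)·!9 = 1·133496 = 133496
  i=1: C(9,1)·!8 = 9·14833 = 133497
  i=2: C(9,2)·!7 = 36·1854 = 66744
  i=3: C(9,3)·!6 = 84·265 = 22260
Total = 355997.

355997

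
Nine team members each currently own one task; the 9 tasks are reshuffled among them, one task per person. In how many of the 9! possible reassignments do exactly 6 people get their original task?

168

Choose which 6 of the 9 are fixed: C(9,6) = 84.
The other 3 form a derangement: !3 = 2.
Total: 84 × 2 = 168.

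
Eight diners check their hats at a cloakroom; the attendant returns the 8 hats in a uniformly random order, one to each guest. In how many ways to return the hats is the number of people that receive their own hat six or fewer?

40319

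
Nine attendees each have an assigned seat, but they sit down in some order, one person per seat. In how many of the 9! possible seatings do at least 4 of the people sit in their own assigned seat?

6883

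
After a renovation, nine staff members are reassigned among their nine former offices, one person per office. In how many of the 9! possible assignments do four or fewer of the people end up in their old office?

361541

# with exactly i fixed is C(9,i)·!(9-i); sum over i=0..4:
  i=0: C(9,0)·!9 = 1·133496 = 133496
  i=1: C(9,1)·!8 = 9·14833 = 133497
  i=2: C(9,2)·!7 = 36·1854 = 66744
  i=3: C(9,3)·!6 = 84·265 = 22260
  i=4: C(9,4)·!5 = 126·44 = 5544
Total = 361541.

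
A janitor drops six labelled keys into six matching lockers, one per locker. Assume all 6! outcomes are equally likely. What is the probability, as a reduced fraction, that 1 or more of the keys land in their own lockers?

91/144

Favorable outcomes: Σ_{i≥1} C(6,i)·!(6-i) = 6·44 + 15·9 + 20·2 + 15·1 + 6·0 + 1·1 = 455.
Total outcomes: 6! = 720.
Probability = 455/720 = 91/144.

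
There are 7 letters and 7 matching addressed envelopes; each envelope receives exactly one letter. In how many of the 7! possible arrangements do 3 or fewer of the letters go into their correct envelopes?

# with exactly i fixed is C(7,i)·!(7-i); sum over i=0..3:
  i=0: C(7,0)·!7 = 1·1854 = 1854
  i=1: C(7,1)·!6 = 7·265 = 1855
  i=2: C(7,2)·!5 = 21·44 = 924
  i=3: C(7,3)·!4 = 35·9 = 315
Total = 4948.

4948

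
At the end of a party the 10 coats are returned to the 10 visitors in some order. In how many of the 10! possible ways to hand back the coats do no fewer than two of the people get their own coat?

# with exactly i fixed is C(10,i)·!(10-i); sum over i=2..10:
  i=2: C(10,2)·!8 = 45·14833 = 667485
  i=3: C(10,3)·!7 = 120·1854 = 222480
  i=4: C(10,4)·!6 = 210·265 = 55650
  i=5: C(10,5)·!5 = 252·44 = 11088
  i=6: C(10,6)·!4 = 210·9 = 1890
  i=7: C(10,7)·!3 = 120·2 = 240
  i=8: C(10,8)·!2 = 45·1 = 45
  i=9: C(10,9)·!1 = 10·0 = 0
  i=10: C(10,10)·!0 = 1·1 = 1
Total = 958879.

958879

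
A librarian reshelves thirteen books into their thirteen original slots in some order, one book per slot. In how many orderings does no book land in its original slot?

2290792932

Recurrence: !13 = 13·!12 + (-1)^13.
!13 = 13·176214841 - 1 = 2290792932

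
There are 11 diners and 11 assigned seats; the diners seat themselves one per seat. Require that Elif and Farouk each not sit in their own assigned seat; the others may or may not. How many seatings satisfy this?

Let A_j be the event that the j-th constrained one is fixed. By inclusion-exclusion over the 2 events:
Σ_{j=0}^{2} (-1)^j C(2,j)(11-j)!
= C(2,0)·11! - C(2,1)·10! + C(2,2)·9!
= 39916800 - 7257600 + 362880
= 33022080

33022080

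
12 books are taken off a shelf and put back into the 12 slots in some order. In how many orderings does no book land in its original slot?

176214841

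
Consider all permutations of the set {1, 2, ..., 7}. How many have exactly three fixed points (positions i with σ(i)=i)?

315

Choose which 3 of the 7 are fixed: C(7,3) = 35.
The other 4 form a derangement: !4 = 9.
Total: 35 × 9 = 315.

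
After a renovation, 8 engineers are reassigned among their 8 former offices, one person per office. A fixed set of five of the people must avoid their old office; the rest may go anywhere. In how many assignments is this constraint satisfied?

21234

Let A_j be the event that the j-th constrained one is fixed. By inclusion-exclusion over the 5 events:
Σ_{j=0}^{5} (-1)^j C(5,j)(8-j)!
= C(5,0)·8! - C(5,1)·7! + C(5,2)·6! - C(5,3)·5! + C(5,4)·4! - C(5,5)·3!
= 40320 - 25200 + 7200 - 1200 + 120 - 6
= 21234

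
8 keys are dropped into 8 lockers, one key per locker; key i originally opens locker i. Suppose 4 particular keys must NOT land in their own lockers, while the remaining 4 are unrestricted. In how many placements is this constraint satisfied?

24024

Inclusion-exclusion on the 4 forbidden self-matches:
Σ_{j=0}^{4} (-1)^j C(4,j)(8-j)!
= C(4,0)·8! - C(4,1)·7! + C(4,2)·6! - C(4,3)·5! + C(4,4)·4!
= 40320 - 20160 + 4320 - 480 + 24
= 24024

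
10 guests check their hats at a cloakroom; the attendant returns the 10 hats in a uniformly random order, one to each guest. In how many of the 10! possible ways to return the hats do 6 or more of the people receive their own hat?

2176

# with exactly i fixed is C(10,i)·!(10-i); sum over i=6..10:
  i=6: C(10,6)·!4 = 210·9 = 1890
  i=7: C(10,7)·!3 = 120·2 = 240
  i=8: C(10,8)·!2 = 45·1 = 45
  i=9: C(10,9)·!1 = 10·0 = 0
  i=10: C(10,10)·!0 = 1·1 = 1
Total = 2176.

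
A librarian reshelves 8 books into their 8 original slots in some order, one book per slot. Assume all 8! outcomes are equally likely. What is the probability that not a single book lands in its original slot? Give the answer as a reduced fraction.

2119/5760

Favorable outcomes: !8 = 14833.
Total outcomes: 8! = 40320.
Probability = 14833/40320 = 2119/5760.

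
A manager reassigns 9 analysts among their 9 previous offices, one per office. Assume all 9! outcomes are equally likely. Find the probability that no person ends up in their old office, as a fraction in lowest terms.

16687/45360

Favorable outcomes: !9 = 133496.
Total outcomes: 9! = 362880.
Probability = 133496/362880 = 16687/45360.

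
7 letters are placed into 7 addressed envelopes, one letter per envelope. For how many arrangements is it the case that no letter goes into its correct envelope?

1854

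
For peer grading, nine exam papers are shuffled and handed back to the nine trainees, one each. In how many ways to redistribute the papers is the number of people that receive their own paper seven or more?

37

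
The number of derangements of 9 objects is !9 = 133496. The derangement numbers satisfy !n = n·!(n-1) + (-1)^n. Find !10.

!10 = 10·133496 + 1 = 1334961.

1334961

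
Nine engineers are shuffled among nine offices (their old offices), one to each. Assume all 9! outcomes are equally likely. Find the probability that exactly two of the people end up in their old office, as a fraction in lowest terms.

103/560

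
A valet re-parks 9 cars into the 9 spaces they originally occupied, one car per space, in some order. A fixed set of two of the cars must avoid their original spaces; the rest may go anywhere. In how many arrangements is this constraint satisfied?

287280

Inclusion-exclusion on the 2 forbidden self-matches:
Σ_{j=0}^{2} (-1)^j C(2,j)(9-j)!
= C(2,0)·9! - C(2,1)·8! + C(2,2)·7!
= 362880 - 80640 + 5040
= 287280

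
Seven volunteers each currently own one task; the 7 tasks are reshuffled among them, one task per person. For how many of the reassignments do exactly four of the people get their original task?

70

Choose which 4 of the 7 are fixed: C(7,4) = 35.
The other 3 form a derangement: !3 = 2.
Total: 35 × 2 = 70.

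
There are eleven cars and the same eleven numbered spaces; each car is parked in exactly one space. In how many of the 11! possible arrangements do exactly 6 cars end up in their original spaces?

Pick the 6 fixed positions: C(11,6) = 462 ways.
The remaining 5 must be deranged: !5 = 44.
Total: 462 × 44 = 20328.

20328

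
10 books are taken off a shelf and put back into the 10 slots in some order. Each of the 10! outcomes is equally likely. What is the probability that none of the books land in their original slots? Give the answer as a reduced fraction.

16481/44800

Favorable outcomes: !10 = 1334961.
Total outcomes: 10! = 3628800.
Probability = 1334961/3628800 = 16481/44800.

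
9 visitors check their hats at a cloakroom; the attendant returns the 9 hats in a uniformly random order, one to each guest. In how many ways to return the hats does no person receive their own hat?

The number of derangements of 9 is !9 = Σ_{k=0}^{9} (-1)^k·9!/k!
= 9! - 9!/1! + 9!/2! - 9!/3! + 9!/4! - 9!/5! + 9!/6! - 9!/7! + 9!/8! - 9!/9!
= 362880 - 362880 + 181440 - 60480 + 15120 - 3024 + 504 - 72 + 9 - 1
= 133496

133496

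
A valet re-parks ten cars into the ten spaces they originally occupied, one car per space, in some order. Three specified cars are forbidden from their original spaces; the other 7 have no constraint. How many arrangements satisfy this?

2656080

Let A_j be the event that the j-th constrained one is fixed. By inclusion-exclusion over the 3 events:
Σ_{j=0}^{3} (-1)^j C(3,j)(10-j)!
= C(3,0)·10! - C(3,1)·9! + C(3,2)·8! - C(3,3)·7!
= 3628800 - 1088640 + 120960 - 5040
= 2656080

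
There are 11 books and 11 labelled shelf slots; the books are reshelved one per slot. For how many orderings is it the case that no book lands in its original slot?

By inclusion-exclusion, !11 = Σ (-1)^k · 11!/k! for k=0..11
= 11! - 11!/1! + 11!/2! - 11!/3! + 11!/4! - 11!/5! + 11!/6! - 11!/7! + 11!/8! - 11!/9! + 11!/10! - 11!/11!
= 39916800 - 39916800 + 19958400 - 6652800 + 1663200 - 332640 + 55440 - 7920 + 990 - 110 + 11 - 1
= 14684570

14684570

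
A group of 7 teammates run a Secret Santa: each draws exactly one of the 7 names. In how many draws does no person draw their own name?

Recurrence: !7 = 6·(!6 + !5).
!7 = 6·(265 + 44) = 6·309 = 1854

1854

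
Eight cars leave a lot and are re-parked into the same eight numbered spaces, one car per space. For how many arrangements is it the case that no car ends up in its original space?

By inclusion-exclusion, !8 = Σ (-1)^k · 8!/k! for k=0..8
= 8! - 8!/1! + 8!/2! - 8!/3! + 8!/4! - 8!/5! + 8!/6! - 8!/7! + 8!/8!
= 40320 - 40320 + 20160 - 6720 + 1680 - 336 + 56 - 8 + 1
= 14833

14833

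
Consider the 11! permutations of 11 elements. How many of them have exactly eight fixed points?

330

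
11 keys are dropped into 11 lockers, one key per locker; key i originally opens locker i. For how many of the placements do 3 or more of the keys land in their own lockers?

Sum C(11,i)·!(11-i) for i = 3..11:
  i=3: C(11,3)·!8 = 165·14833 = 2447445
  i=4: C(11,4)·!7 = 330·1854 = 611820
  i=5: C(11,5)·!6 = 462·265 = 122430
  i=6: C(11,6)·!5 = 462·44 = 20328
  i=7: C(11,7)·!4 = 330·9 = 2970
  i=8: C(11,8)·!3 = 165·2 = 330
  i=9: C(11,9)·!2 = 55·1 = 55
  i=10: C(11,10)·!1 = 11·0 = 0
  i=11: C(11,11)·!0 = 1·1 = 1
Total = 3205379.

3205379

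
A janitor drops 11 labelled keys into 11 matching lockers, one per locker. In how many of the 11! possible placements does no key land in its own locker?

14684570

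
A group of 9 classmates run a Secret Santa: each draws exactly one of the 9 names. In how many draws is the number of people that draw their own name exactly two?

Pick the 2 fixed positions: C(9,2) = 36 ways.
The remaining 7 must be deranged: !7 = 1854.
Total: 36 × 1854 = 66744.

66744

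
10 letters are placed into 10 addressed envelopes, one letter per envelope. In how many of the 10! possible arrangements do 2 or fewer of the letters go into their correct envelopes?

3337406

# with exactly i fixed is C(10,i)·!(10-i); sum over i=0..2:
  i=0: C(10,0)·!10 = 1·1334961 = 1334961
  i=1: C(10,1)·!9 = 10·133496 = 1334960
  i=2: C(10,2)·!8 = 45·14833 = 667485
Total = 3337406.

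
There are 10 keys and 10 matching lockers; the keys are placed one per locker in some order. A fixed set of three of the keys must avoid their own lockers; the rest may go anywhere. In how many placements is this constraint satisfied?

Let A_j be the event that the j-th constrained one is fixed. By inclusion-exclusion over the 3 events:
Σ_{j=0}^{3} (-1)^j C(3,j)(10-j)!
= C(3,0)·10! - C(3,1)·9! + C(3,2)·8! - C(3,3)·7!
= 3628800 - 1088640 + 120960 - 5040
= 2656080

2656080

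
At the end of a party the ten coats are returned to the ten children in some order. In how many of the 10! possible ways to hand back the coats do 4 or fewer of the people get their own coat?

Sum C(10,i)·!(10-i) for i = 0..4:
  i=0: C(10,0)·!10 = 1·1334961 = 1334961
  i=1: C(10,1)·!9 = 10·133496 = 1334960
  i=2: C(10,2)·!8 = 45·14833 = 667485
  i=3: C(10,3)·!7 = 120·1854 = 222480
  i=4: C(10,4)·!6 = 210·265 = 55650
Total = 3615536.

3615536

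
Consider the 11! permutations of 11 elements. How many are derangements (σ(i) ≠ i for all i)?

The subfactorial !11 = [11!/e] (nearest integer).
11! = 39916800, and 39916800/e ≈ 14684570.08, so !11 = 14684570.

14684570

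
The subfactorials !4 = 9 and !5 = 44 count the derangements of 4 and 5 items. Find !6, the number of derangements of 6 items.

265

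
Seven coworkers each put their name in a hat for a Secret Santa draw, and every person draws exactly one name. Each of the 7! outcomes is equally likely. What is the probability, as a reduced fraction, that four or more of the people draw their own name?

Favorable outcomes: Σ_{i≥4} C(7,i)·!(7-i) = 35·2 + 21·1 + 7·0 + 1·1 = 92.
Total outcomes: 7! = 5040.
Probability = 92/5040 = 23/1260.

23/1260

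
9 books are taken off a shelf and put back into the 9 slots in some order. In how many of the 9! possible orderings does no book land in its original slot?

133496

By inclusion-exclusion, !9 = Σ (-1)^k · 9!/k! for k=0..9
= 9! - 9!/1! + 9!/2! - 9!/3! + 9!/4! - 9!/5! + 9!/6! - 9!/7! + 9!/8! - 9!/9!
= 362880 - 362880 + 181440 - 60480 + 15120 - 3024 + 504 - 72 + 9 - 1
= 133496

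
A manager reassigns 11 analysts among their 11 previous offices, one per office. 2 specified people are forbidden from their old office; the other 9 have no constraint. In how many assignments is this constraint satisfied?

33022080

Inclusion-exclusion on the 2 forbidden self-matches:
Σ_{j=0}^{2} (-1)^j C(2,j)(11-j)!
= C(2,0)·11! - C(2,1)·10! + C(2,2)·9!
= 39916800 - 7257600 + 362880
= 33022080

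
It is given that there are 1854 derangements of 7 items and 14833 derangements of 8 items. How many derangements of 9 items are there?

133496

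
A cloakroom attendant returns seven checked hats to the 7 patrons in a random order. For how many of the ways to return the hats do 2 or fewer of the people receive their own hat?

4633

Sum C(7,i)·!(7-i) for i = 0..2:
  i=0: C(7,0)·!7 = 1·1854 = 1854
  i=1: C(7,1)·!6 = 7·265 = 1855
  i=2: C(7,2)·!5 = 21·44 = 924
Total = 4633.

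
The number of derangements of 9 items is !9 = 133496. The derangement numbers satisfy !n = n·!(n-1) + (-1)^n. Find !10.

1334961

!10 = 10·133496 + 1 = 1334961.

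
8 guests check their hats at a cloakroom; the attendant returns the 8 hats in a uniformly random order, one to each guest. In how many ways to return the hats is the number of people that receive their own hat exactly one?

Choose which one of the 8 is fixed: C(8,1) = 8.
The remaining 7 must be deranged: !7 = 1854.
Total: 8 × 1854 = 14832.

14832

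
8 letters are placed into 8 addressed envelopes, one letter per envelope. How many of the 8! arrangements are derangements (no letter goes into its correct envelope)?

14833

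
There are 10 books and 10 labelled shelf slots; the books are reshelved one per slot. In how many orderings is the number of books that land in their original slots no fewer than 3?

291394

Sum C(10,i)·!(10-i) for i = 3..10:
  i=3: C(10,3)·!7 = 120·1854 = 222480
  i=4: C(10,4)·!6 = 210·265 = 55650
  i=5: C(10,5)·!5 = 252·44 = 11088
  i=6: C(10,6)·!4 = 210·9 = 1890
  i=7: C(10,7)·!3 = 120·2 = 240
  i=8: C(10,8)·!2 = 45·1 = 45
  i=9: C(10,9)·!1 = 10·0 = 0
  i=10: C(10,10)·!0 = 1·1 = 1
Total = 291394.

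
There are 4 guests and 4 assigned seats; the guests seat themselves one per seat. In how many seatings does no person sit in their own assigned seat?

9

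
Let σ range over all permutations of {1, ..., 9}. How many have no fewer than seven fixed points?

37

# with exactly i fixed is C(9,i)·!(9-i); sum over i=7..9:
  i=7: C(9,7)·!2 = 36·1 = 36
  i=8: C(9,8)·!1 = 9·0 = 0
  i=9: C(9,9)·!0 = 1·1 = 1
Total = 37.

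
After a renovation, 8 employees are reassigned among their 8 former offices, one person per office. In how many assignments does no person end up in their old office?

14833

!8 is the nearest integer to 8!/e.
8! = 40320, and 40320/e ≈ 14832.90, so !8 = 14833.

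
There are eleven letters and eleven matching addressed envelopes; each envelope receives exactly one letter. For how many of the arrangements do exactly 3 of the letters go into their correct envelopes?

2447445

Choose which 3 of the 11 are fixed: C(11,3) = 165.
The other 8 form a derangement: !8 = 14833.
Total: 165 × 14833 = 2447445.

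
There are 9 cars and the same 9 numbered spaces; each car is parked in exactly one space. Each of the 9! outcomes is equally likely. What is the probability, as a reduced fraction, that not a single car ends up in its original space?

16687/45360

Favorable outcomes: !9 = 133496.
Total outcomes: 9! = 362880.
Probability = 133496/362880 = 16687/45360.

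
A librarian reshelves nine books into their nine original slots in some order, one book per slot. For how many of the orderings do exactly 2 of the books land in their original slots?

Choose which 2 of the 9 are fixed: C(9,2) = 36.
The remaining 7 must be deranged: !7 = 1854.
Total: 36 × 1854 = 66744.

66744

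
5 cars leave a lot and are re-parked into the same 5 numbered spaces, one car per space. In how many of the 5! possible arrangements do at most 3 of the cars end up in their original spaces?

119

# with exactly i fixed is C(5,i)·!(5-i); sum over i=0..3:
  i=0: C(5,0)·!5 = 1·44 = 44
  i=1: C(5,1)·!4 = 5·9 = 45
  i=2: C(5,2)·!3 = 10·2 = 20
  i=3: C(5,3)·!2 = 10·1 = 10
Total = 119.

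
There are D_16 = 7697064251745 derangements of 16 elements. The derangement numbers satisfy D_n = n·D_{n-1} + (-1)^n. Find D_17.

130850092279664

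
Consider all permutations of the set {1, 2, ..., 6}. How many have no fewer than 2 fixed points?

Sum C(6,i)·!(6-i) for i = 2..6:
  i=2: C(6,2)·!4 = 15·9 = 135
  i=3: C(6,3)·!3 = 20·2 = 40
  i=4: C(6,4)·!2 = 15·1 = 15
  i=5: C(6,5)·!1 = 6·0 = 0
  i=6: C(6,6)·!0 = 1·1 = 1
Total = 191.

191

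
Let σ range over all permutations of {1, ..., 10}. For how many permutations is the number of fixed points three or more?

Sum C(10,i)·!(10-i) for i = 3..10:
  i=3: C(10,3)·!7 = 120·1854 = 222480
  i=4: C(10,4)·!6 = 210·265 = 55650
  i=5: C(10,5)·!5 = 252·44 = 11088
  i=6: C(10,6)·!4 = 210·9 = 1890
  i=7: C(10,7)·!3 = 120·2 = 240
  i=8: C(10,8)·!2 = 45·1 = 45
  i=9: C(10,9)·!1 = 10·0 = 0
  i=10: C(10,10)·!0 = 1·1 = 1
Total = 291394.

291394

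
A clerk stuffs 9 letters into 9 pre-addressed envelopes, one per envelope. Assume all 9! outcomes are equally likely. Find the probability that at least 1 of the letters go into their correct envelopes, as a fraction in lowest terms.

28673/45360

Favorable outcomes: Σ_{i≥1} C(9,i)·!(9-i) = 9·14833 + 36·1854 + 84·265 + 126·44 + 126·9 + 84·2 + 36·1 + 9·0 + 1·1 = 229384.
Total outcomes: 9! = 362880.
Probability = 229384/362880 = 28673/45360.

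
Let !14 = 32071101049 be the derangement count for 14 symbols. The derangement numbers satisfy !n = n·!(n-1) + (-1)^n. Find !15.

481066515734

!15 = 15·32071101049 - 1 = 481066515734.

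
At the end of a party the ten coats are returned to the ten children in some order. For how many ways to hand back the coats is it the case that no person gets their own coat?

The subfactorial !10 = [10!/e] (nearest integer).
10! = 3628800, and 3628800/e ≈ 1334960.92, so !10 = 1334961.

1334961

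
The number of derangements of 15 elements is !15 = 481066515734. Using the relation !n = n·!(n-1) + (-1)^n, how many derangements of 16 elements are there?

7697064251745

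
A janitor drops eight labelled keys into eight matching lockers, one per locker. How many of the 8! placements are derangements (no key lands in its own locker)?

14833

The number of derangements of 8 is !8 = Σ_{k=0}^{8} (-1)^k·8!/k!
= 8! - 8!/1! + 8!/2! - 8!/3! + 8!/4! - 8!/5! + 8!/6! - 8!/7! + 8!/8!
= 40320 - 40320 + 20160 - 6720 + 1680 - 336 + 56 - 8 + 1
= 14833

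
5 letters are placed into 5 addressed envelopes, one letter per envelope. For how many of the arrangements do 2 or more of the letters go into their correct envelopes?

31

# with exactly i fixed is C(5,i)·!(5-i); sum over i=2..5:
  i=2: C(5,2)·!3 = 10·2 = 20
  i=3: C(5,3)·!2 = 10·1 = 10
  i=4: C(5,4)·!1 = 5·0 = 0
  i=5: C(5,5)·!0 = 1·1 = 1
Total = 31.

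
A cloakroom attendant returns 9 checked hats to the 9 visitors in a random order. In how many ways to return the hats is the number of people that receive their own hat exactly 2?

66744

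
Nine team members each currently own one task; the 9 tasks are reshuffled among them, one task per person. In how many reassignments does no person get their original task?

Recurrence: !9 = 8·(!8 + !7).
!9 = 8·(14833 + 1854) = 8·16687 = 133496

133496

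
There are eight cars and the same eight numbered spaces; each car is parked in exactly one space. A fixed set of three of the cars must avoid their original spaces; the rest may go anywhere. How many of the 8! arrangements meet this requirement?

Inclusion-exclusion on the 3 forbidden self-matches:
Σ_{j=0}^{3} (-1)^j C(3,j)(8-j)!
= C(3,0)·8! - C(3,1)·7! + C(3,2)·6! - C(3,3)·5!
= 40320 - 15120 + 2160 - 120
= 27240

27240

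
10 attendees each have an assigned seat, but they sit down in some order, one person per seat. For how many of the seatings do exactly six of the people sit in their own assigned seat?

1890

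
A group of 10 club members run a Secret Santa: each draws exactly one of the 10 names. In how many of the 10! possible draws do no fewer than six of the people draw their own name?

# with exactly i fixed is C(10,i)·!(10-i); sum over i=6..10:
  i=6: C(10,6)·!4 = 210·9 = 1890
  i=7: C(10,7)·!3 = 120·2 = 240
  i=8: C(10,8)·!2 = 45·1 = 45
  i=9: C(10,9)·!1 = 10·0 = 0
  i=10: C(10,10)·!0 = 1·1 = 1
Total = 2176.

2176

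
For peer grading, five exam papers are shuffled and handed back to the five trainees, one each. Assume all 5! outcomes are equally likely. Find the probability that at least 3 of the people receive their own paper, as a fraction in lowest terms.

Favorable outcomes: Σ_{i≥3} C(5,i)·!(5-i) = 10·1 + 5·0 + 1·1 = 11.
Total outcomes: 5! = 120.
Probability = 11/120 = 11/120.

11/120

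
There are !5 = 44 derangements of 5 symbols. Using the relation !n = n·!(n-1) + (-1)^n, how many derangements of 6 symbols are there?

!6 = 6·44 + 1 = 265.

265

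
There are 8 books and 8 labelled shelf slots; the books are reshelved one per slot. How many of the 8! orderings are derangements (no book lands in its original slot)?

14833

!8 is the nearest integer to 8!/e.
8! = 40320, and 40320/e ≈ 14832.90, so !8 = 14833.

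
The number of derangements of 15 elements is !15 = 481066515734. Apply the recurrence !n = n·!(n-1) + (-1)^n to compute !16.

7697064251745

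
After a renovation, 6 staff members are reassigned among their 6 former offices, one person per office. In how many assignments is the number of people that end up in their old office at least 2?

191

Sum C(6,i)·!(6-i) for i = 2..6:
  i=2: C(6,2)·!4 = 15·9 = 135
  i=3: C(6,3)·!3 = 20·2 = 40
  i=4: C(6,4)·!2 = 15·1 = 15
  i=5: C(6,5)·!1 = 6·0 = 0
  i=6: C(6,6)·!0 = 1·1 = 1
Total = 191.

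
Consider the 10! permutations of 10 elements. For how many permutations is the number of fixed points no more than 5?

3626624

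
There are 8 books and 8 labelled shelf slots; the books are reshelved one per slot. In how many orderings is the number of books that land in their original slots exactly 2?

7420

Choose which 2 of the 8 are fixed: C(8,2) = 28.
The other 6 form a derangement: !6 = 265.
Total: 28 × 265 = 7420.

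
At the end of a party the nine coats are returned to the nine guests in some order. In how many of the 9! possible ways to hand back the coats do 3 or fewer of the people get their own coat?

# with exactly i fixed is C(9,i)·!(9-i); sum over i=0..3:
  i=0: C(9,0)·!9 = 1·133496 = 133496
  i=1: C(9,1)·!8 = 9·14833 = 133497
  i=2: C(9,2)·!7 = 36·1854 = 66744
  i=3: C(9,3)·!6 = 84·265 = 22260
Total = 355997.

355997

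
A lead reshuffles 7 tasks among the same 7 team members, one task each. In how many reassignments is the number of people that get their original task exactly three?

315

Choose which 3 of the 7 are fixed: C(7,3) = 35.
The other 4 form a derangement: !4 = 9.
Total: 35 × 9 = 315.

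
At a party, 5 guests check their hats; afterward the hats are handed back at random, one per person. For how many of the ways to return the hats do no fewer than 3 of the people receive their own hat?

11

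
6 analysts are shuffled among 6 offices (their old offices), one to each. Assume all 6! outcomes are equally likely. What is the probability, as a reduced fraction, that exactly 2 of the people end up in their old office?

3/16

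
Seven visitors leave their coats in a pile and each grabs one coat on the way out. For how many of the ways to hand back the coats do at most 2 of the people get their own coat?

# with exactly i fixed is C(7,i)·!(7-i); sum over i=0..2:
  i=0: C(7,0)·!7 = 1·1854 = 1854
  i=1: C(7,1)·!6 = 7·265 = 1855
  i=2: C(7,2)·!5 = 21·44 = 924
Total = 4633.

4633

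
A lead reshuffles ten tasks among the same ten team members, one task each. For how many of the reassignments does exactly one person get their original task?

Pick the single fixed position: C(10,1) = 10 ways.
The other 9 form a derangement: !9 = 133496.
Total: 10 × 133496 = 1334960.

1334960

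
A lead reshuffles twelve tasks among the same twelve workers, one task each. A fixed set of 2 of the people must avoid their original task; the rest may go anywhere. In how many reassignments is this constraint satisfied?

Let A_j be the event that the j-th constrained one is fixed. By inclusion-exclusion over the 2 events:
Σ_{j=0}^{2} (-1)^j C(2,j)(12-j)!
= C(2,0)·12! - C(2,1)·11! + C(2,2)·10!
= 479001600 - 79833600 + 3628800
= 402796800

402796800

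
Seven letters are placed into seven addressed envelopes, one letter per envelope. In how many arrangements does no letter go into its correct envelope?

1854

The subfactorial !7 = [7!/e] (nearest integer).
7! = 5040, and 5040/e ≈ 1854.11, so !7 = 1854.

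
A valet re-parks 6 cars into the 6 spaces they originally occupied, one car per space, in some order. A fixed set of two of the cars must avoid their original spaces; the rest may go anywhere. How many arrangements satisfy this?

Let A_j be the event that the j-th constrained one is fixed. By inclusion-exclusion over the 2 events:
Σ_{j=0}^{2} (-1)^j C(2,j)(6-j)!
= C(2,0)·6! - C(2,1)·5! + C(2,2)·4!
= 720 - 240 + 24
= 504

504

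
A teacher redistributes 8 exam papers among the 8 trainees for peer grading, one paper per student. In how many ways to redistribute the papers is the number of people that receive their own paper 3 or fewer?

Sum C(8,i)·!(8-i) for i = 0..3:
  i=0: C(8,0)·!8 = 1·14833 = 14833
  i=1: C(8,1)·!7 = 8·1854 = 14832
  i=2: C(8,2)·!6 = 28·265 = 7420
  i=3: C(8,3)·!5 = 56·44 = 2464
Total = 39549.

39549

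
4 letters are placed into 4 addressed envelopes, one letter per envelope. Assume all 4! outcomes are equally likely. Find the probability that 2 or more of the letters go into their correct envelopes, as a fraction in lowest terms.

Favorable outcomes: Σ_{i≥2} C(4,i)·!(4-i) = 6·1 + 4·0 + 1·1 = 7.
Total outcomes: 4! = 24.
Probability = 7/24 = 7/24.

7/24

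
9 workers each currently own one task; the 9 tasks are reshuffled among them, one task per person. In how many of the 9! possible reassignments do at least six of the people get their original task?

# with exactly i fixed is C(9,i)·!(9-i); sum over i=6..9:
  i=6: C(9,6)·!3 = 84·2 = 168
  i=7: C(9,7)·!2 = 36·1 = 36
  i=8: C(9,8)·!1 = 9·0 = 0
  i=9: C(9,9)·!0 = 1·1 = 1
Total = 205.

205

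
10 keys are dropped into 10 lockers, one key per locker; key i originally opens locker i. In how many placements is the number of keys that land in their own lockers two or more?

958879

# with exactly i fixed is C(10,i)·!(10-i); sum over i=2..10:
  i=2: C(10,2)·!8 = 45·14833 = 667485
  i=3: C(10,3)·!7 = 120·1854 = 222480
  i=4: C(10,4)·!6 = 210·265 = 55650
  i=5: C(10,5)·!5 = 252·44 = 11088
  i=6: C(10,6)·!4 = 210·9 = 1890
  i=7: C(10,7)·!3 = 120·2 = 240
  i=8: C(10,8)·!2 = 45·1 = 45
  i=9: C(10,9)·!1 = 10·0 = 0
  i=10: C(10,10)·!0 = 1·1 = 1
Total = 958879.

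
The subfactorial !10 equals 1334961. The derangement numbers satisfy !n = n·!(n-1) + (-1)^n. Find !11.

!11 = 11·1334961 - 1 = 14684570.

14684570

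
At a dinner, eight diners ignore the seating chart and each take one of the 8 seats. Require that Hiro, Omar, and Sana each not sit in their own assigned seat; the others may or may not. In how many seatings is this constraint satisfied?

27240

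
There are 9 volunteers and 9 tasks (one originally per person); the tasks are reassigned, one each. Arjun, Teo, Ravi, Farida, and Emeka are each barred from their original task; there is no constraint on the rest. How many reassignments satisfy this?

205056

Let A_j be the event that the j-th constrained one is fixed. By inclusion-exclusion over the 5 events:
Σ_{j=0}^{5} (-1)^j C(5,j)(9-j)!
= C(5,0)·9! - C(5,1)·8! + C(5,2)·7! - C(5,3)·6! + C(5,4)·5! - C(5,5)·4!
= 362880 - 201600 + 50400 - 7200 + 600 - 24
= 205056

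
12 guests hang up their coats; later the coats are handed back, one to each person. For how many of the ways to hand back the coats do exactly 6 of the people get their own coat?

244860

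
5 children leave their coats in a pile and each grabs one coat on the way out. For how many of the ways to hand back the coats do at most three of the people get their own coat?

119

Sum C(5,i)·!(5-i) for i = 0..3:
  i=0: C(5,0)·!5 = 1·44 = 44
  i=1: C(5,1)·!4 = 5·9 = 45
  i=2: C(5,2)·!3 = 10·2 = 20
  i=3: C(5,3)·!2 = 10·1 = 10
Total = 119.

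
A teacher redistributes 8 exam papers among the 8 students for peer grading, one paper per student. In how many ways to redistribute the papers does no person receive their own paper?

14833

The number of derangements of 8 is !8 = Σ_{k=0}^{8} (-1)^k·8!/k!
= 8! - 8!/1! + 8!/2! - 8!/3! + 8!/4! - 8!/5! + 8!/6! - 8!/7! + 8!/8!
= 40320 - 40320 + 20160 - 6720 + 1680 - 336 + 56 - 8 + 1
= 14833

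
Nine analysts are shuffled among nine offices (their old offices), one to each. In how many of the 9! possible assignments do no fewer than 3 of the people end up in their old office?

29143

Sum C(9,i)·!(9-i) for i = 3..9:
  i=3: C(9,3)·!6 = 84·265 = 22260
  i=4: C(9,4)·!5 = 126·44 = 5544
  i=5: C(9,5)·!4 = 126·9 = 1134
  i=6: C(9,6)·!3 = 84·2 = 168
  i=7: C(9,7)·!2 = 36·1 = 36
  i=8: C(9,8)·!1 = 9·0 = 0
  i=9: C(9,9)·!0 = 1·1 = 1
Total = 29143.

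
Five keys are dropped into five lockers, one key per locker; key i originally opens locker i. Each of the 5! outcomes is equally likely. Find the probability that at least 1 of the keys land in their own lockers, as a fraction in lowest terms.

19/30

Favorable outcomes: Σ_{i≥1} C(5,i)·!(5-i) = 5·9 + 10·2 + 10·1 + 5·0 + 1·1 = 76.
Total outcomes: 5! = 120.
Probability = 76/120 = 19/30.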